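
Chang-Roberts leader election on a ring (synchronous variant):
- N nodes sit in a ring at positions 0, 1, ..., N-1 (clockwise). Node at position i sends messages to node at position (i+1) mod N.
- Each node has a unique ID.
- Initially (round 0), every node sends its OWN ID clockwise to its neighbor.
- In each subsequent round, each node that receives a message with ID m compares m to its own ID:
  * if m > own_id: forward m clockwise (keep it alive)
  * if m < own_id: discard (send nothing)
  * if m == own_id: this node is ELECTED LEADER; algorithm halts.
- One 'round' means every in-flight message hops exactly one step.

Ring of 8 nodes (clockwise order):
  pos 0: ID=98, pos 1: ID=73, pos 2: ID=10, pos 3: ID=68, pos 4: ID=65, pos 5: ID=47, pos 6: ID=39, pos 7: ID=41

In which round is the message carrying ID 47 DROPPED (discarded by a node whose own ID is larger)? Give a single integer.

Answer: 3

Derivation:
Round 1: pos1(id73) recv 98: fwd; pos2(id10) recv 73: fwd; pos3(id68) recv 10: drop; pos4(id65) recv 68: fwd; pos5(id47) recv 65: fwd; pos6(id39) recv 47: fwd; pos7(id41) recv 39: drop; pos0(id98) recv 41: drop
Round 2: pos2(id10) recv 98: fwd; pos3(id68) recv 73: fwd; pos5(id47) recv 68: fwd; pos6(id39) recv 65: fwd; pos7(id41) recv 47: fwd
Round 3: pos3(id68) recv 98: fwd; pos4(id65) recv 73: fwd; pos6(id39) recv 68: fwd; pos7(id41) recv 65: fwd; pos0(id98) recv 47: drop
Round 4: pos4(id65) recv 98: fwd; pos5(id47) recv 73: fwd; pos7(id41) recv 68: fwd; pos0(id98) recv 65: drop
Round 5: pos5(id47) recv 98: fwd; pos6(id39) recv 73: fwd; pos0(id98) recv 68: drop
Round 6: pos6(id39) recv 98: fwd; pos7(id41) recv 73: fwd
Round 7: pos7(id41) recv 98: fwd; pos0(id98) recv 73: drop
Round 8: pos0(id98) recv 98: ELECTED
Message ID 47 originates at pos 5; dropped at pos 0 in round 3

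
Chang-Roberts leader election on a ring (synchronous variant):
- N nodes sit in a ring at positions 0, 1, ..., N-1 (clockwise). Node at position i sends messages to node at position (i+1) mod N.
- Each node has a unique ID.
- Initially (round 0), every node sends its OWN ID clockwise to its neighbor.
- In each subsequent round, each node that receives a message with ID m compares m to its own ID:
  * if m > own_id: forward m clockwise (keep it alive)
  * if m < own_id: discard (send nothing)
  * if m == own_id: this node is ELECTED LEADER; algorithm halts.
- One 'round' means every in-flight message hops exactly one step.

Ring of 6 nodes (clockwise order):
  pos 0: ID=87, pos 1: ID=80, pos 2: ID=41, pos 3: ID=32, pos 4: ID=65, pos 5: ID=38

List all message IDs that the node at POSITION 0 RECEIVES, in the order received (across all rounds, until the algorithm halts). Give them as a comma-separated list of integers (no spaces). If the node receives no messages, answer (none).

Answer: 38,65,80,87

Derivation:
Round 1: pos1(id80) recv 87: fwd; pos2(id41) recv 80: fwd; pos3(id32) recv 41: fwd; pos4(id65) recv 32: drop; pos5(id38) recv 65: fwd; pos0(id87) recv 38: drop
Round 2: pos2(id41) recv 87: fwd; pos3(id32) recv 80: fwd; pos4(id65) recv 41: drop; pos0(id87) recv 65: drop
Round 3: pos3(id32) recv 87: fwd; pos4(id65) recv 80: fwd
Round 4: pos4(id65) recv 87: fwd; pos5(id38) recv 80: fwd
Round 5: pos5(id38) recv 87: fwd; pos0(id87) recv 80: drop
Round 6: pos0(id87) recv 87: ELECTED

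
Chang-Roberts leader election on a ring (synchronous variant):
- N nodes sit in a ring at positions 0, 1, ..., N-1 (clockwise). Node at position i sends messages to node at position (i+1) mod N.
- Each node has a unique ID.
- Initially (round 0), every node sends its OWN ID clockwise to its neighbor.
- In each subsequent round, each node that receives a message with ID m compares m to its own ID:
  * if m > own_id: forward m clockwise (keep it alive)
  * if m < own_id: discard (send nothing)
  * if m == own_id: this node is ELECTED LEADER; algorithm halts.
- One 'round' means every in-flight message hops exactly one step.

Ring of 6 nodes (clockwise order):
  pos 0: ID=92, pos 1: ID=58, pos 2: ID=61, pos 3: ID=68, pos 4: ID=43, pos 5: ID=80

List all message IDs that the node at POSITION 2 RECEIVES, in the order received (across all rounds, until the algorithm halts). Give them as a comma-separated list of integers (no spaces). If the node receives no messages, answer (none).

Answer: 58,92

Derivation:
Round 1: pos1(id58) recv 92: fwd; pos2(id61) recv 58: drop; pos3(id68) recv 61: drop; pos4(id43) recv 68: fwd; pos5(id80) recv 43: drop; pos0(id92) recv 80: drop
Round 2: pos2(id61) recv 92: fwd; pos5(id80) recv 68: drop
Round 3: pos3(id68) recv 92: fwd
Round 4: pos4(id43) recv 92: fwd
Round 5: pos5(id80) recv 92: fwd
Round 6: pos0(id92) recv 92: ELECTED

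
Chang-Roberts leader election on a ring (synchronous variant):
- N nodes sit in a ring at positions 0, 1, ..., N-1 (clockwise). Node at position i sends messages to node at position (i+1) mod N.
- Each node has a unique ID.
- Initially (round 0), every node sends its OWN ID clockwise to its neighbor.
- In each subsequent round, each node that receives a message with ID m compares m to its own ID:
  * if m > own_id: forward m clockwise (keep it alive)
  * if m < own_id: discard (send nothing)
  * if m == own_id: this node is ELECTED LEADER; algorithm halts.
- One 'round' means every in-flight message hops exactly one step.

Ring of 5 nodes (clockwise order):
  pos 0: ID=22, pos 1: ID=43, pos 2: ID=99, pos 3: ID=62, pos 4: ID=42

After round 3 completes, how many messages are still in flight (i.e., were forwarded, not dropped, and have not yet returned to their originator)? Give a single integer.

Answer: 2

Derivation:
Round 1: pos1(id43) recv 22: drop; pos2(id99) recv 43: drop; pos3(id62) recv 99: fwd; pos4(id42) recv 62: fwd; pos0(id22) recv 42: fwd
Round 2: pos4(id42) recv 99: fwd; pos0(id22) recv 62: fwd; pos1(id43) recv 42: drop
Round 3: pos0(id22) recv 99: fwd; pos1(id43) recv 62: fwd
After round 3: 2 messages still in flight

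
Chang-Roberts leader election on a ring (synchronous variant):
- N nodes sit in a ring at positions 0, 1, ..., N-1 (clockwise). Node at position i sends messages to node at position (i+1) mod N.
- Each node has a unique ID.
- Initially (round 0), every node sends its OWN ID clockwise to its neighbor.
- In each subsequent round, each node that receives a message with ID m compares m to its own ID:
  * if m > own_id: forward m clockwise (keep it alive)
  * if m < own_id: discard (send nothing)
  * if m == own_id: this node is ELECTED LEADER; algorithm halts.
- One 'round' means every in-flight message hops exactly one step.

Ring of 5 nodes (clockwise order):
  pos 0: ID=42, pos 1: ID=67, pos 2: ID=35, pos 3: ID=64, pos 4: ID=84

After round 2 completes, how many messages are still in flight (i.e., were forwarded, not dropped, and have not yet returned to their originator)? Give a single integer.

Answer: 2

Derivation:
Round 1: pos1(id67) recv 42: drop; pos2(id35) recv 67: fwd; pos3(id64) recv 35: drop; pos4(id84) recv 64: drop; pos0(id42) recv 84: fwd
Round 2: pos3(id64) recv 67: fwd; pos1(id67) recv 84: fwd
After round 2: 2 messages still in flight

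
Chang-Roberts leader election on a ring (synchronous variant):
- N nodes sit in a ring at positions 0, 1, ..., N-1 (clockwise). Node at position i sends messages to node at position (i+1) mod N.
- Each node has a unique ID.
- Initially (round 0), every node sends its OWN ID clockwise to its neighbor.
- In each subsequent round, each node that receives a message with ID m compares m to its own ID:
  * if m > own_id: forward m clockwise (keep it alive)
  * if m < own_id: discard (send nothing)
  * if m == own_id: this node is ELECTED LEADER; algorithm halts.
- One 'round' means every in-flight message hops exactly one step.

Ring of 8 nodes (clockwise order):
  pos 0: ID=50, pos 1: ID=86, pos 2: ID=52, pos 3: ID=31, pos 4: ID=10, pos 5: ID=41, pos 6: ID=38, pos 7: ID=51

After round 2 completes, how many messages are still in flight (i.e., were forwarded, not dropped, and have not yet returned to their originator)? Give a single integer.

Answer: 2

Derivation:
Round 1: pos1(id86) recv 50: drop; pos2(id52) recv 86: fwd; pos3(id31) recv 52: fwd; pos4(id10) recv 31: fwd; pos5(id41) recv 10: drop; pos6(id38) recv 41: fwd; pos7(id51) recv 38: drop; pos0(id50) recv 51: fwd
Round 2: pos3(id31) recv 86: fwd; pos4(id10) recv 52: fwd; pos5(id41) recv 31: drop; pos7(id51) recv 41: drop; pos1(id86) recv 51: drop
After round 2: 2 messages still in flight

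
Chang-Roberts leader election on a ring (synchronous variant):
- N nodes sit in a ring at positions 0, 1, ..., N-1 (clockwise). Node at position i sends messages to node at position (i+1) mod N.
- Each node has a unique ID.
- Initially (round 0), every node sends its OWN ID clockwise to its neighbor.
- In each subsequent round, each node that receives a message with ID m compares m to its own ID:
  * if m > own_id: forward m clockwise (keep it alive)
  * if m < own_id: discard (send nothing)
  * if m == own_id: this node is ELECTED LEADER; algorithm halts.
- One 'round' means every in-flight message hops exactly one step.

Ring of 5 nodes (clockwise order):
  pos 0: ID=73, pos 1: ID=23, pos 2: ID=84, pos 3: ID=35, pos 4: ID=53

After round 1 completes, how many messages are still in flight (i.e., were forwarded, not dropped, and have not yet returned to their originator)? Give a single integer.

Answer: 2

Derivation:
Round 1: pos1(id23) recv 73: fwd; pos2(id84) recv 23: drop; pos3(id35) recv 84: fwd; pos4(id53) recv 35: drop; pos0(id73) recv 53: drop
After round 1: 2 messages still in flight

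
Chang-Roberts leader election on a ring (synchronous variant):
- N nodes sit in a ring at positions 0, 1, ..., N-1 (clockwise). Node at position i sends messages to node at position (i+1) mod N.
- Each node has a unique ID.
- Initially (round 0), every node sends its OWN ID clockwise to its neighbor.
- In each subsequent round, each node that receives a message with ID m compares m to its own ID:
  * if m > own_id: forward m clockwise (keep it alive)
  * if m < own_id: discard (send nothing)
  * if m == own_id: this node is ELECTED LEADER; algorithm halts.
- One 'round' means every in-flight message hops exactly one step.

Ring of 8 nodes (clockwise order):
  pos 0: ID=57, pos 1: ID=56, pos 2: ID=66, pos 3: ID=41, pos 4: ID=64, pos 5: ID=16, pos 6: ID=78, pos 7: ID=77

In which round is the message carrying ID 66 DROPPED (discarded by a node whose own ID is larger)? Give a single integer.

Round 1: pos1(id56) recv 57: fwd; pos2(id66) recv 56: drop; pos3(id41) recv 66: fwd; pos4(id64) recv 41: drop; pos5(id16) recv 64: fwd; pos6(id78) recv 16: drop; pos7(id77) recv 78: fwd; pos0(id57) recv 77: fwd
Round 2: pos2(id66) recv 57: drop; pos4(id64) recv 66: fwd; pos6(id78) recv 64: drop; pos0(id57) recv 78: fwd; pos1(id56) recv 77: fwd
Round 3: pos5(id16) recv 66: fwd; pos1(id56) recv 78: fwd; pos2(id66) recv 77: fwd
Round 4: pos6(id78) recv 66: drop; pos2(id66) recv 78: fwd; pos3(id41) recv 77: fwd
Round 5: pos3(id41) recv 78: fwd; pos4(id64) recv 77: fwd
Round 6: pos4(id64) recv 78: fwd; pos5(id16) recv 77: fwd
Round 7: pos5(id16) recv 78: fwd; pos6(id78) recv 77: drop
Round 8: pos6(id78) recv 78: ELECTED
Message ID 66 originates at pos 2; dropped at pos 6 in round 4

Answer: 4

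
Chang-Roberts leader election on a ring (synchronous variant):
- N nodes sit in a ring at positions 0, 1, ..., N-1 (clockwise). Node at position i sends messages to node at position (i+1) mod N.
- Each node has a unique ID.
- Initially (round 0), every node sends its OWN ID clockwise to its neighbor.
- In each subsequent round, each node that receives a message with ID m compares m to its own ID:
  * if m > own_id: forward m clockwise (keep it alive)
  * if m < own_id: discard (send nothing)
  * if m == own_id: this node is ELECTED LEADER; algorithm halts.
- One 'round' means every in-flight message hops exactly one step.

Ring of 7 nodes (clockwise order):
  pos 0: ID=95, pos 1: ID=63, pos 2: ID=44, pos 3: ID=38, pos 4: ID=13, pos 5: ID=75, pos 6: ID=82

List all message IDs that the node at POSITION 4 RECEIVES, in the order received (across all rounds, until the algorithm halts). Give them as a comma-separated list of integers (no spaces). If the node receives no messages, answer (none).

Answer: 38,44,63,95

Derivation:
Round 1: pos1(id63) recv 95: fwd; pos2(id44) recv 63: fwd; pos3(id38) recv 44: fwd; pos4(id13) recv 38: fwd; pos5(id75) recv 13: drop; pos6(id82) recv 75: drop; pos0(id95) recv 82: drop
Round 2: pos2(id44) recv 95: fwd; pos3(id38) recv 63: fwd; pos4(id13) recv 44: fwd; pos5(id75) recv 38: drop
Round 3: pos3(id38) recv 95: fwd; pos4(id13) recv 63: fwd; pos5(id75) recv 44: drop
Round 4: pos4(id13) recv 95: fwd; pos5(id75) recv 63: drop
Round 5: pos5(id75) recv 95: fwd
Round 6: pos6(id82) recv 95: fwd
Round 7: pos0(id95) recv 95: ELECTED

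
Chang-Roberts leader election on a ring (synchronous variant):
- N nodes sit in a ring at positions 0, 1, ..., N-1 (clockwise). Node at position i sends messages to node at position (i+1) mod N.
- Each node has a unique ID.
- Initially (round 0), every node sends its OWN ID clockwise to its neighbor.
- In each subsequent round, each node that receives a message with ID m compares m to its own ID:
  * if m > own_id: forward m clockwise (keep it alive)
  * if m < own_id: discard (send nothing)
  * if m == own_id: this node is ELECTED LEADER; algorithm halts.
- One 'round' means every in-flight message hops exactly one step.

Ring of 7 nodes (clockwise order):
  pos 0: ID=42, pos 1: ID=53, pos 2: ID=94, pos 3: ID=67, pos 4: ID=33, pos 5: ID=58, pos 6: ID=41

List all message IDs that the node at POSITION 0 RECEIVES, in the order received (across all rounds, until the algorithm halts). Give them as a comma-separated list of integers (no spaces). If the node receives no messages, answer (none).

Answer: 41,58,67,94

Derivation:
Round 1: pos1(id53) recv 42: drop; pos2(id94) recv 53: drop; pos3(id67) recv 94: fwd; pos4(id33) recv 67: fwd; pos5(id58) recv 33: drop; pos6(id41) recv 58: fwd; pos0(id42) recv 41: drop
Round 2: pos4(id33) recv 94: fwd; pos5(id58) recv 67: fwd; pos0(id42) recv 58: fwd
Round 3: pos5(id58) recv 94: fwd; pos6(id41) recv 67: fwd; pos1(id53) recv 58: fwd
Round 4: pos6(id41) recv 94: fwd; pos0(id42) recv 67: fwd; pos2(id94) recv 58: drop
Round 5: pos0(id42) recv 94: fwd; pos1(id53) recv 67: fwd
Round 6: pos1(id53) recv 94: fwd; pos2(id94) recv 67: drop
Round 7: pos2(id94) recv 94: ELECTED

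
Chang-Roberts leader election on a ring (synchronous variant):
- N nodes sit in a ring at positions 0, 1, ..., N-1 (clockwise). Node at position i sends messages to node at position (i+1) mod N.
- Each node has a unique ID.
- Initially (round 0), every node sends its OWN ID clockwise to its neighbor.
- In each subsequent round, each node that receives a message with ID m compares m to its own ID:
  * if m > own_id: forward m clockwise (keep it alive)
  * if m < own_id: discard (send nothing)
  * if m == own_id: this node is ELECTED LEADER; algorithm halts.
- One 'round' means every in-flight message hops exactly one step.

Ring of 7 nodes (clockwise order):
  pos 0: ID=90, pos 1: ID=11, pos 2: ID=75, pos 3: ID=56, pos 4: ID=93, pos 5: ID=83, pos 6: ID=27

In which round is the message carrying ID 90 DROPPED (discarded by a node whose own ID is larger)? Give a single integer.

Answer: 4

Derivation:
Round 1: pos1(id11) recv 90: fwd; pos2(id75) recv 11: drop; pos3(id56) recv 75: fwd; pos4(id93) recv 56: drop; pos5(id83) recv 93: fwd; pos6(id27) recv 83: fwd; pos0(id90) recv 27: drop
Round 2: pos2(id75) recv 90: fwd; pos4(id93) recv 75: drop; pos6(id27) recv 93: fwd; pos0(id90) recv 83: drop
Round 3: pos3(id56) recv 90: fwd; pos0(id90) recv 93: fwd
Round 4: pos4(id93) recv 90: drop; pos1(id11) recv 93: fwd
Round 5: pos2(id75) recv 93: fwd
Round 6: pos3(id56) recv 93: fwd
Round 7: pos4(id93) recv 93: ELECTED
Message ID 90 originates at pos 0; dropped at pos 4 in round 4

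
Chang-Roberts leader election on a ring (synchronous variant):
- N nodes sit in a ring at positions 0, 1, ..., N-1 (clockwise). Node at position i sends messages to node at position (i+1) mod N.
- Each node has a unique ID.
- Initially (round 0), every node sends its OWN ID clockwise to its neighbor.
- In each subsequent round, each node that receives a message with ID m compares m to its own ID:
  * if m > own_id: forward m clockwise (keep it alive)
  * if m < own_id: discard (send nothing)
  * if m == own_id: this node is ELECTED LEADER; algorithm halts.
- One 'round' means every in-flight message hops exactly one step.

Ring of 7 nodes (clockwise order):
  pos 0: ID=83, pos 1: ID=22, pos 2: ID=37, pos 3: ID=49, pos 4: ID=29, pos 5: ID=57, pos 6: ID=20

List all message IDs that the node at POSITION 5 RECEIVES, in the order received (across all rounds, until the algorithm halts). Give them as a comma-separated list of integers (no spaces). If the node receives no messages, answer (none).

Round 1: pos1(id22) recv 83: fwd; pos2(id37) recv 22: drop; pos3(id49) recv 37: drop; pos4(id29) recv 49: fwd; pos5(id57) recv 29: drop; pos6(id20) recv 57: fwd; pos0(id83) recv 20: drop
Round 2: pos2(id37) recv 83: fwd; pos5(id57) recv 49: drop; pos0(id83) recv 57: drop
Round 3: pos3(id49) recv 83: fwd
Round 4: pos4(id29) recv 83: fwd
Round 5: pos5(id57) recv 83: fwd
Round 6: pos6(id20) recv 83: fwd
Round 7: pos0(id83) recv 83: ELECTED

Answer: 29,49,83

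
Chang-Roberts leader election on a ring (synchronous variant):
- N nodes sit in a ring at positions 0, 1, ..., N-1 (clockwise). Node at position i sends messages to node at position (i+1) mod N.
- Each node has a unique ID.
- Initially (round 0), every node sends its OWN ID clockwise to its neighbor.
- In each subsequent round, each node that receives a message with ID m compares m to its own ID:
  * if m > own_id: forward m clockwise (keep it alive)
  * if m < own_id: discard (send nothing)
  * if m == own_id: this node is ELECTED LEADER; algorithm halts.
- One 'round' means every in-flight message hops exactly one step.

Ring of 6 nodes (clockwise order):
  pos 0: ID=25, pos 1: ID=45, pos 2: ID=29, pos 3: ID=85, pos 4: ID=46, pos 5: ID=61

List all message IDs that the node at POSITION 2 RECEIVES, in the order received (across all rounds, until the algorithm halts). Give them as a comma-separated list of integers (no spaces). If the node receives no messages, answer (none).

Round 1: pos1(id45) recv 25: drop; pos2(id29) recv 45: fwd; pos3(id85) recv 29: drop; pos4(id46) recv 85: fwd; pos5(id61) recv 46: drop; pos0(id25) recv 61: fwd
Round 2: pos3(id85) recv 45: drop; pos5(id61) recv 85: fwd; pos1(id45) recv 61: fwd
Round 3: pos0(id25) recv 85: fwd; pos2(id29) recv 61: fwd
Round 4: pos1(id45) recv 85: fwd; pos3(id85) recv 61: drop
Round 5: pos2(id29) recv 85: fwd
Round 6: pos3(id85) recv 85: ELECTED

Answer: 45,61,85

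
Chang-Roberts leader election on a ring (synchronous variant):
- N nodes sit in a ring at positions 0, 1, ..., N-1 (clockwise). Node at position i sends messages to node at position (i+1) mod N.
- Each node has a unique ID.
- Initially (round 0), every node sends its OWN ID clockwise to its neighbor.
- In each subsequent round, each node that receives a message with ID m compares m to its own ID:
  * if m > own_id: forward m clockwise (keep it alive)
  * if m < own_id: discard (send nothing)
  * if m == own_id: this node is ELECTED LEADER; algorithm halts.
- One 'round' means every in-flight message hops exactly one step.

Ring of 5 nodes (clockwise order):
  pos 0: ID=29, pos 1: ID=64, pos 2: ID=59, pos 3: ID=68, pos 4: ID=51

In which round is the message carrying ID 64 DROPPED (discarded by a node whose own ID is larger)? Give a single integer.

Round 1: pos1(id64) recv 29: drop; pos2(id59) recv 64: fwd; pos3(id68) recv 59: drop; pos4(id51) recv 68: fwd; pos0(id29) recv 51: fwd
Round 2: pos3(id68) recv 64: drop; pos0(id29) recv 68: fwd; pos1(id64) recv 51: drop
Round 3: pos1(id64) recv 68: fwd
Round 4: pos2(id59) recv 68: fwd
Round 5: pos3(id68) recv 68: ELECTED
Message ID 64 originates at pos 1; dropped at pos 3 in round 2

Answer: 2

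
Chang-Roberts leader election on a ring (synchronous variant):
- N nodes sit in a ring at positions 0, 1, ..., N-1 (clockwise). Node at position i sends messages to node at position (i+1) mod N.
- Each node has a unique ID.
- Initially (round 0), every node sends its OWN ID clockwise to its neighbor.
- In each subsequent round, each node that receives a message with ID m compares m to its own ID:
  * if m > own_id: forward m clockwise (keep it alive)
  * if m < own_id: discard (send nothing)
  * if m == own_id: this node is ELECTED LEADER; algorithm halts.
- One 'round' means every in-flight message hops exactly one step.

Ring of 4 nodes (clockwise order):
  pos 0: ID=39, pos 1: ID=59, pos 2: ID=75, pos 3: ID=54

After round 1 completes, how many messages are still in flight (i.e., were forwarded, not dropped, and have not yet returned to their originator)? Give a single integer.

Answer: 2

Derivation:
Round 1: pos1(id59) recv 39: drop; pos2(id75) recv 59: drop; pos3(id54) recv 75: fwd; pos0(id39) recv 54: fwd
After round 1: 2 messages still in flight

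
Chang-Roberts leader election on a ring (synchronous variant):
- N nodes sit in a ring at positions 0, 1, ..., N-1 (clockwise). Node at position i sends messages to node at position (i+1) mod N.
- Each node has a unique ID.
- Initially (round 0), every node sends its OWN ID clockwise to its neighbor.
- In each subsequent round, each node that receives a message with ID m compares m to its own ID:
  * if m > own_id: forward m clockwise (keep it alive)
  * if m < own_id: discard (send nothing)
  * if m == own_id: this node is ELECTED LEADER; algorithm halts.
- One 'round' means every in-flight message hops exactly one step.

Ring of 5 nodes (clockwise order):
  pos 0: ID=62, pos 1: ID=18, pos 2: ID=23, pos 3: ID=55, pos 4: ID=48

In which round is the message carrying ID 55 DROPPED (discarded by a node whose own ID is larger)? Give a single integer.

Round 1: pos1(id18) recv 62: fwd; pos2(id23) recv 18: drop; pos3(id55) recv 23: drop; pos4(id48) recv 55: fwd; pos0(id62) recv 48: drop
Round 2: pos2(id23) recv 62: fwd; pos0(id62) recv 55: drop
Round 3: pos3(id55) recv 62: fwd
Round 4: pos4(id48) recv 62: fwd
Round 5: pos0(id62) recv 62: ELECTED
Message ID 55 originates at pos 3; dropped at pos 0 in round 2

Answer: 2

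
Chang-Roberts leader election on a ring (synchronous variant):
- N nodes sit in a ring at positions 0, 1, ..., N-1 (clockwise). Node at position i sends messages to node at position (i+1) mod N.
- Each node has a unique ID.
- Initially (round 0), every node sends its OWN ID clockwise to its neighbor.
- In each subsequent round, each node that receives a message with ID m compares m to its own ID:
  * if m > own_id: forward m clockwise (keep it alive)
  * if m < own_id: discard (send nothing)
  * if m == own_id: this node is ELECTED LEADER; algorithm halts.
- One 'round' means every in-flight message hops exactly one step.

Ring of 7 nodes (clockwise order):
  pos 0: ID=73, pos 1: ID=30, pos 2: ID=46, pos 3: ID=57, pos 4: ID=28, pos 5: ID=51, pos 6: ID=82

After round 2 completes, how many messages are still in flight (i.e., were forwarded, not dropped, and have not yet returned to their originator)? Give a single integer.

Round 1: pos1(id30) recv 73: fwd; pos2(id46) recv 30: drop; pos3(id57) recv 46: drop; pos4(id28) recv 57: fwd; pos5(id51) recv 28: drop; pos6(id82) recv 51: drop; pos0(id73) recv 82: fwd
Round 2: pos2(id46) recv 73: fwd; pos5(id51) recv 57: fwd; pos1(id30) recv 82: fwd
After round 2: 3 messages still in flight

Answer: 3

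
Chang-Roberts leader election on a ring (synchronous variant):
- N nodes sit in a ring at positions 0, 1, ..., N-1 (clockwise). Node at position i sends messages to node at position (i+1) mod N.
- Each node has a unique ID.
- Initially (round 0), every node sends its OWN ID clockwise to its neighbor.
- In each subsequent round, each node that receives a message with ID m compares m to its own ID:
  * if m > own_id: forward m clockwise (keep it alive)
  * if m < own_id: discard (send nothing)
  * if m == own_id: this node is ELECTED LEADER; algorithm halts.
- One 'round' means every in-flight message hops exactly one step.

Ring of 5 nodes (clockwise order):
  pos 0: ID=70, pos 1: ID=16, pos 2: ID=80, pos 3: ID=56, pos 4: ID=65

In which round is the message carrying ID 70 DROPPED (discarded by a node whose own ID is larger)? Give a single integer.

Round 1: pos1(id16) recv 70: fwd; pos2(id80) recv 16: drop; pos3(id56) recv 80: fwd; pos4(id65) recv 56: drop; pos0(id70) recv 65: drop
Round 2: pos2(id80) recv 70: drop; pos4(id65) recv 80: fwd
Round 3: pos0(id70) recv 80: fwd
Round 4: pos1(id16) recv 80: fwd
Round 5: pos2(id80) recv 80: ELECTED
Message ID 70 originates at pos 0; dropped at pos 2 in round 2

Answer: 2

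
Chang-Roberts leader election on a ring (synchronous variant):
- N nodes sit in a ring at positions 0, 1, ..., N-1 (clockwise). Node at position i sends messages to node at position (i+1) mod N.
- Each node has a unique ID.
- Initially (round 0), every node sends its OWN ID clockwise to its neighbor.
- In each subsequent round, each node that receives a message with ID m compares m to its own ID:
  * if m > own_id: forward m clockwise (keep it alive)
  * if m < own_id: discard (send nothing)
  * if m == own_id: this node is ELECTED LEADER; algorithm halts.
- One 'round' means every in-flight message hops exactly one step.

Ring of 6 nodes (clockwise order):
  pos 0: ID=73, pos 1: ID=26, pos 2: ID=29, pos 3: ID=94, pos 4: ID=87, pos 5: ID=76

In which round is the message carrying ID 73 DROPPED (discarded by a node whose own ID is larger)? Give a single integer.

Answer: 3

Derivation:
Round 1: pos1(id26) recv 73: fwd; pos2(id29) recv 26: drop; pos3(id94) recv 29: drop; pos4(id87) recv 94: fwd; pos5(id76) recv 87: fwd; pos0(id73) recv 76: fwd
Round 2: pos2(id29) recv 73: fwd; pos5(id76) recv 94: fwd; pos0(id73) recv 87: fwd; pos1(id26) recv 76: fwd
Round 3: pos3(id94) recv 73: drop; pos0(id73) recv 94: fwd; pos1(id26) recv 87: fwd; pos2(id29) recv 76: fwd
Round 4: pos1(id26) recv 94: fwd; pos2(id29) recv 87: fwd; pos3(id94) recv 76: drop
Round 5: pos2(id29) recv 94: fwd; pos3(id94) recv 87: drop
Round 6: pos3(id94) recv 94: ELECTED
Message ID 73 originates at pos 0; dropped at pos 3 in round 3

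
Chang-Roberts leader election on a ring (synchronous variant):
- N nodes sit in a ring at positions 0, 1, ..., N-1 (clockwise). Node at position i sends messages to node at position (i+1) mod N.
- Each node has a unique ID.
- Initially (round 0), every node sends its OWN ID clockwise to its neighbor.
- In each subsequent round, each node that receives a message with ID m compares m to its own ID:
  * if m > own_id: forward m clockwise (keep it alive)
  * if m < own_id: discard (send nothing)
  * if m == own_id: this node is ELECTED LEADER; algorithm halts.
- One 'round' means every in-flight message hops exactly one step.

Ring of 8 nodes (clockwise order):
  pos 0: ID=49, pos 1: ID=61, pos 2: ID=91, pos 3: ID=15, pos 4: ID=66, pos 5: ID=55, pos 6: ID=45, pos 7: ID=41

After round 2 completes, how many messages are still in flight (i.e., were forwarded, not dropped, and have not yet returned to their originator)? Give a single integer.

Answer: 3

Derivation:
Round 1: pos1(id61) recv 49: drop; pos2(id91) recv 61: drop; pos3(id15) recv 91: fwd; pos4(id66) recv 15: drop; pos5(id55) recv 66: fwd; pos6(id45) recv 55: fwd; pos7(id41) recv 45: fwd; pos0(id49) recv 41: drop
Round 2: pos4(id66) recv 91: fwd; pos6(id45) recv 66: fwd; pos7(id41) recv 55: fwd; pos0(id49) recv 45: drop
After round 2: 3 messages still in flight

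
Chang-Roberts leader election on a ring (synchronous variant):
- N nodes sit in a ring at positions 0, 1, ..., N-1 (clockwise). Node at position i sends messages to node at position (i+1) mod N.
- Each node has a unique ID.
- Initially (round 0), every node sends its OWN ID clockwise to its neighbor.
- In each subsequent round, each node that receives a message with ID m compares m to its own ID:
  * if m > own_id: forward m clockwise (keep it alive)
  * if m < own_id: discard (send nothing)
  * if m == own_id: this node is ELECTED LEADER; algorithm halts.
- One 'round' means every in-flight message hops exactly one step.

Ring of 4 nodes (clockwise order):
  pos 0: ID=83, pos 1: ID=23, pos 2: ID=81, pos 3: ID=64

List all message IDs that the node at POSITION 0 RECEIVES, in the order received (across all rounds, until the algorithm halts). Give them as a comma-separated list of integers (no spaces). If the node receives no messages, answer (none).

Answer: 64,81,83

Derivation:
Round 1: pos1(id23) recv 83: fwd; pos2(id81) recv 23: drop; pos3(id64) recv 81: fwd; pos0(id83) recv 64: drop
Round 2: pos2(id81) recv 83: fwd; pos0(id83) recv 81: drop
Round 3: pos3(id64) recv 83: fwd
Round 4: pos0(id83) recv 83: ELECTED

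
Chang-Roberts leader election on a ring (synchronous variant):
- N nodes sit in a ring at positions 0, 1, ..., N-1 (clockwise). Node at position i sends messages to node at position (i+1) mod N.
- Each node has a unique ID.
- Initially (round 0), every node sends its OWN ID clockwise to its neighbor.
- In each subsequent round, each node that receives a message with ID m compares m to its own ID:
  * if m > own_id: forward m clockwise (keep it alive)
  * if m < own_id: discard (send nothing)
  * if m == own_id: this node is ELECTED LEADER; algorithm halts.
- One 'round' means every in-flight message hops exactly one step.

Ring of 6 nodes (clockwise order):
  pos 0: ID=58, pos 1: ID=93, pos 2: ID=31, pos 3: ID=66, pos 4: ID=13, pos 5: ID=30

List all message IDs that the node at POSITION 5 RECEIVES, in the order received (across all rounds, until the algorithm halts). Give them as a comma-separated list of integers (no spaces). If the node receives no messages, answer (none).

Answer: 13,66,93

Derivation:
Round 1: pos1(id93) recv 58: drop; pos2(id31) recv 93: fwd; pos3(id66) recv 31: drop; pos4(id13) recv 66: fwd; pos5(id30) recv 13: drop; pos0(id58) recv 30: drop
Round 2: pos3(id66) recv 93: fwd; pos5(id30) recv 66: fwd
Round 3: pos4(id13) recv 93: fwd; pos0(id58) recv 66: fwd
Round 4: pos5(id30) recv 93: fwd; pos1(id93) recv 66: drop
Round 5: pos0(id58) recv 93: fwd
Round 6: pos1(id93) recv 93: ELECTED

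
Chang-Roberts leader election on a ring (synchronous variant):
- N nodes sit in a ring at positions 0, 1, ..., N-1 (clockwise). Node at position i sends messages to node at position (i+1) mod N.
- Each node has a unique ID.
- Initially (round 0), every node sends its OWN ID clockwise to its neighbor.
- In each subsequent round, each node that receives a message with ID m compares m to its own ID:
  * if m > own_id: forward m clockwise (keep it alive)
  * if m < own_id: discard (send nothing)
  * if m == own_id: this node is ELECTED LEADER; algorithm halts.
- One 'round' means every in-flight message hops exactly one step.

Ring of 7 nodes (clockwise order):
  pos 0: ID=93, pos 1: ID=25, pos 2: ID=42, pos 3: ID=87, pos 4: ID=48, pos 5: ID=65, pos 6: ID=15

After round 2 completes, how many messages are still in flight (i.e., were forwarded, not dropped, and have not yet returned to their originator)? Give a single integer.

Answer: 2

Derivation:
Round 1: pos1(id25) recv 93: fwd; pos2(id42) recv 25: drop; pos3(id87) recv 42: drop; pos4(id48) recv 87: fwd; pos5(id65) recv 48: drop; pos6(id15) recv 65: fwd; pos0(id93) recv 15: drop
Round 2: pos2(id42) recv 93: fwd; pos5(id65) recv 87: fwd; pos0(id93) recv 65: drop
After round 2: 2 messages still in flight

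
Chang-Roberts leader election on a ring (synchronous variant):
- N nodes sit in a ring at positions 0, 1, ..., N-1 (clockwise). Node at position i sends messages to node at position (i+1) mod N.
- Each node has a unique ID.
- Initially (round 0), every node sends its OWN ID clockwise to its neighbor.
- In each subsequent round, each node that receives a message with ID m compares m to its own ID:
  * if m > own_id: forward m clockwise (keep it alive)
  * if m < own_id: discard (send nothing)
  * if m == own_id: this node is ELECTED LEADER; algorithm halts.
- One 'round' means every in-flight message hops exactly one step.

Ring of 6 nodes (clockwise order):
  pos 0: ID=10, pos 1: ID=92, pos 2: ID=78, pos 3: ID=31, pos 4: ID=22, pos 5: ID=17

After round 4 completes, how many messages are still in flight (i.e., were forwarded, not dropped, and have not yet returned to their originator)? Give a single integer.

Answer: 2

Derivation:
Round 1: pos1(id92) recv 10: drop; pos2(id78) recv 92: fwd; pos3(id31) recv 78: fwd; pos4(id22) recv 31: fwd; pos5(id17) recv 22: fwd; pos0(id10) recv 17: fwd
Round 2: pos3(id31) recv 92: fwd; pos4(id22) recv 78: fwd; pos5(id17) recv 31: fwd; pos0(id10) recv 22: fwd; pos1(id92) recv 17: drop
Round 3: pos4(id22) recv 92: fwd; pos5(id17) recv 78: fwd; pos0(id10) recv 31: fwd; pos1(id92) recv 22: drop
Round 4: pos5(id17) recv 92: fwd; pos0(id10) recv 78: fwd; pos1(id92) recv 31: drop
After round 4: 2 messages still in flight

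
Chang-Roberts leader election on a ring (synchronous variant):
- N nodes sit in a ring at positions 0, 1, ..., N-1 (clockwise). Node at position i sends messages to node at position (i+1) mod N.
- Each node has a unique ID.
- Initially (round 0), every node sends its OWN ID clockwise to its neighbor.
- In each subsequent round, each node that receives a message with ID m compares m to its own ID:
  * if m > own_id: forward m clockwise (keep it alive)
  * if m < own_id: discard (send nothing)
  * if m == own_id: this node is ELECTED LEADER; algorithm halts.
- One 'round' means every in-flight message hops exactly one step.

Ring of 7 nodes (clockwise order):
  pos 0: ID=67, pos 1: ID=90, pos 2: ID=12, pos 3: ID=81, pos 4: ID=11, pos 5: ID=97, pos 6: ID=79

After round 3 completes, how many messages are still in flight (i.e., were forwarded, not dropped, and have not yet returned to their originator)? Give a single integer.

Round 1: pos1(id90) recv 67: drop; pos2(id12) recv 90: fwd; pos3(id81) recv 12: drop; pos4(id11) recv 81: fwd; pos5(id97) recv 11: drop; pos6(id79) recv 97: fwd; pos0(id67) recv 79: fwd
Round 2: pos3(id81) recv 90: fwd; pos5(id97) recv 81: drop; pos0(id67) recv 97: fwd; pos1(id90) recv 79: drop
Round 3: pos4(id11) recv 90: fwd; pos1(id90) recv 97: fwd
After round 3: 2 messages still in flight

Answer: 2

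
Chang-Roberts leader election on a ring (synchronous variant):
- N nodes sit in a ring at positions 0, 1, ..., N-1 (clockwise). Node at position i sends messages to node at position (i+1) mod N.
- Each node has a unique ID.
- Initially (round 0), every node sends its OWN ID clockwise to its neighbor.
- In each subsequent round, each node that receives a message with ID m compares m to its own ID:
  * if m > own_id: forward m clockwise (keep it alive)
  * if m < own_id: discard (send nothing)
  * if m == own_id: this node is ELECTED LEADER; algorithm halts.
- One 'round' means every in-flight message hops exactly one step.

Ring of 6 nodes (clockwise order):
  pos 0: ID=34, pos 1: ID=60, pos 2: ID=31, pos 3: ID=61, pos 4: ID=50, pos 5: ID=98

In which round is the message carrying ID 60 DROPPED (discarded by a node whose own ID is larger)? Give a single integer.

Round 1: pos1(id60) recv 34: drop; pos2(id31) recv 60: fwd; pos3(id61) recv 31: drop; pos4(id50) recv 61: fwd; pos5(id98) recv 50: drop; pos0(id34) recv 98: fwd
Round 2: pos3(id61) recv 60: drop; pos5(id98) recv 61: drop; pos1(id60) recv 98: fwd
Round 3: pos2(id31) recv 98: fwd
Round 4: pos3(id61) recv 98: fwd
Round 5: pos4(id50) recv 98: fwd
Round 6: pos5(id98) recv 98: ELECTED
Message ID 60 originates at pos 1; dropped at pos 3 in round 2

Answer: 2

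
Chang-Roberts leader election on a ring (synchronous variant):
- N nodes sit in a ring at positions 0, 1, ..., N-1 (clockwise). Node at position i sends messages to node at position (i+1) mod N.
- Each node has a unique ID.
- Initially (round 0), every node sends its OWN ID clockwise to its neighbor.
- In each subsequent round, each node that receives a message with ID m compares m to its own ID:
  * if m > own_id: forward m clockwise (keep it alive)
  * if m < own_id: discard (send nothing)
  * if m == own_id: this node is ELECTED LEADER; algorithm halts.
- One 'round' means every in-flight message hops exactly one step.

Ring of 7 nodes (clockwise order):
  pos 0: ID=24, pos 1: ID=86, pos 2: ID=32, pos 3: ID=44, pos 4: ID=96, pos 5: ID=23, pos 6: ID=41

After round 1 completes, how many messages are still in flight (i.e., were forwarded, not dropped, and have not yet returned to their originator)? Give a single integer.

Round 1: pos1(id86) recv 24: drop; pos2(id32) recv 86: fwd; pos3(id44) recv 32: drop; pos4(id96) recv 44: drop; pos5(id23) recv 96: fwd; pos6(id41) recv 23: drop; pos0(id24) recv 41: fwd
After round 1: 3 messages still in flight

Answer: 3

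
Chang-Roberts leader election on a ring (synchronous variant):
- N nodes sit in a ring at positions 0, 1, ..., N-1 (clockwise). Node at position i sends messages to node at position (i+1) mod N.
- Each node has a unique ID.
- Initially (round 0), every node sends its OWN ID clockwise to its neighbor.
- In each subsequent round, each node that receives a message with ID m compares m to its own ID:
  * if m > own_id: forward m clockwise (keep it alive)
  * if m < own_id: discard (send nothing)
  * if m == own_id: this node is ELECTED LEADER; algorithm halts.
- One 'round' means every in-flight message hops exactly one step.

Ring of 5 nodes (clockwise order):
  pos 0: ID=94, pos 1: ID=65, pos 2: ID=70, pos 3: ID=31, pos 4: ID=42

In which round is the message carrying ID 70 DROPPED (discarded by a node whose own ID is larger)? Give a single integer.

Round 1: pos1(id65) recv 94: fwd; pos2(id70) recv 65: drop; pos3(id31) recv 70: fwd; pos4(id42) recv 31: drop; pos0(id94) recv 42: drop
Round 2: pos2(id70) recv 94: fwd; pos4(id42) recv 70: fwd
Round 3: pos3(id31) recv 94: fwd; pos0(id94) recv 70: drop
Round 4: pos4(id42) recv 94: fwd
Round 5: pos0(id94) recv 94: ELECTED
Message ID 70 originates at pos 2; dropped at pos 0 in round 3

Answer: 3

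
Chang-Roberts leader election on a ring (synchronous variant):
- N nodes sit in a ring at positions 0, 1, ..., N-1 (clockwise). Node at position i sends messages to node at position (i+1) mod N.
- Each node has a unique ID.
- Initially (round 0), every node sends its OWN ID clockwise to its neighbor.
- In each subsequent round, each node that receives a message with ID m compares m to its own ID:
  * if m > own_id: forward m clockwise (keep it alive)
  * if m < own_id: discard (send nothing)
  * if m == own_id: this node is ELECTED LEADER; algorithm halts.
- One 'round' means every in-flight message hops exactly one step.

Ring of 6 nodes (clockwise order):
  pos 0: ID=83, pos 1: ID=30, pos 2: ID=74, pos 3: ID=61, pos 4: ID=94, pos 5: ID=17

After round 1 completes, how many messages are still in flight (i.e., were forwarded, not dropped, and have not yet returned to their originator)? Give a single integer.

Answer: 3

Derivation:
Round 1: pos1(id30) recv 83: fwd; pos2(id74) recv 30: drop; pos3(id61) recv 74: fwd; pos4(id94) recv 61: drop; pos5(id17) recv 94: fwd; pos0(id83) recv 17: drop
After round 1: 3 messages still in flight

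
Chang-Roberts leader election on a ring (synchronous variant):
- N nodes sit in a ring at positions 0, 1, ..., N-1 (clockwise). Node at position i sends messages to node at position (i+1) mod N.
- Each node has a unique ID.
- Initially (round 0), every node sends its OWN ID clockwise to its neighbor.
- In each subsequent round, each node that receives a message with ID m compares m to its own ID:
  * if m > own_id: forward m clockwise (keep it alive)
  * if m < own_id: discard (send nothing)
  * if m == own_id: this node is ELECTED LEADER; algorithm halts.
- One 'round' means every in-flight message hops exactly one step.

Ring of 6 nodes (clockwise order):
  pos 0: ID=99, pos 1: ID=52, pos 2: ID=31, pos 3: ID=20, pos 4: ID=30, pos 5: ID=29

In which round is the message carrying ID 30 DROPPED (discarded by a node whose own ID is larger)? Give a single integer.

Answer: 2

Derivation:
Round 1: pos1(id52) recv 99: fwd; pos2(id31) recv 52: fwd; pos3(id20) recv 31: fwd; pos4(id30) recv 20: drop; pos5(id29) recv 30: fwd; pos0(id99) recv 29: drop
Round 2: pos2(id31) recv 99: fwd; pos3(id20) recv 52: fwd; pos4(id30) recv 31: fwd; pos0(id99) recv 30: drop
Round 3: pos3(id20) recv 99: fwd; pos4(id30) recv 52: fwd; pos5(id29) recv 31: fwd
Round 4: pos4(id30) recv 99: fwd; pos5(id29) recv 52: fwd; pos0(id99) recv 31: drop
Round 5: pos5(id29) recv 99: fwd; pos0(id99) recv 52: drop
Round 6: pos0(id99) recv 99: ELECTED
Message ID 30 originates at pos 4; dropped at pos 0 in round 2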